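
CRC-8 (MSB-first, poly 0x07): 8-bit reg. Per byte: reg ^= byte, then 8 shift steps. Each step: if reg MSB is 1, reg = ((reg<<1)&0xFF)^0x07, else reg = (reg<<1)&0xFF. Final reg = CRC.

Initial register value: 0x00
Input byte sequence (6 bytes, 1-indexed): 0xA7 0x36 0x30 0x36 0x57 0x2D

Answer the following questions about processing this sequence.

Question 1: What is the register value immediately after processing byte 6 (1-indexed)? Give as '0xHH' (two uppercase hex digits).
After byte 1 (0xA7): reg=0x7C
After byte 2 (0x36): reg=0xF1
After byte 3 (0x30): reg=0x49
After byte 4 (0x36): reg=0x7A
After byte 5 (0x57): reg=0xC3
After byte 6 (0x2D): reg=0x84

Answer: 0x84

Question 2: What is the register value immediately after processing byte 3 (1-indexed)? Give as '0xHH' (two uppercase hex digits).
After byte 1 (0xA7): reg=0x7C
After byte 2 (0x36): reg=0xF1
After byte 3 (0x30): reg=0x49

Answer: 0x49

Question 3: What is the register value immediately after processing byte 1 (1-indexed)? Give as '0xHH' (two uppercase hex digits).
Answer: 0x7C

Derivation:
After byte 1 (0xA7): reg=0x7C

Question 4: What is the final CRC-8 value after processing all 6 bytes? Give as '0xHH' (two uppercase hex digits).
After byte 1 (0xA7): reg=0x7C
After byte 2 (0x36): reg=0xF1
After byte 3 (0x30): reg=0x49
After byte 4 (0x36): reg=0x7A
After byte 5 (0x57): reg=0xC3
After byte 6 (0x2D): reg=0x84

Answer: 0x84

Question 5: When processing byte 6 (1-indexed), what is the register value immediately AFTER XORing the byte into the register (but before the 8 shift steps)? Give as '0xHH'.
Register before byte 6: 0xC3
Byte 6: 0x2D
0xC3 XOR 0x2D = 0xEE

Answer: 0xEE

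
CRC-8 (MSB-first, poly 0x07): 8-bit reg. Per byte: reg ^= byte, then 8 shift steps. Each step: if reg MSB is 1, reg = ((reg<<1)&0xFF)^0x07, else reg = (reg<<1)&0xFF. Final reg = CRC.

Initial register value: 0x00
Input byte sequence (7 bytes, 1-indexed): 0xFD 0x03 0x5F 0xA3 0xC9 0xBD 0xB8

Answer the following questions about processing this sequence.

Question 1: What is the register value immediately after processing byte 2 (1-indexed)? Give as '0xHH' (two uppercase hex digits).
After byte 1 (0xFD): reg=0xFD
After byte 2 (0x03): reg=0xF4

Answer: 0xF4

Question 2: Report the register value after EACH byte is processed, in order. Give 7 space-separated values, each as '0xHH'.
0xFD 0xF4 0x58 0xEF 0xF2 0xEA 0xB9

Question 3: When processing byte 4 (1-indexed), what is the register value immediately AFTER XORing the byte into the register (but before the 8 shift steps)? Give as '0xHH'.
Answer: 0xFB

Derivation:
Register before byte 4: 0x58
Byte 4: 0xA3
0x58 XOR 0xA3 = 0xFB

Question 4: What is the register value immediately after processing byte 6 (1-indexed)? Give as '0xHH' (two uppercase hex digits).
Answer: 0xEA

Derivation:
After byte 1 (0xFD): reg=0xFD
After byte 2 (0x03): reg=0xF4
After byte 3 (0x5F): reg=0x58
After byte 4 (0xA3): reg=0xEF
After byte 5 (0xC9): reg=0xF2
After byte 6 (0xBD): reg=0xEA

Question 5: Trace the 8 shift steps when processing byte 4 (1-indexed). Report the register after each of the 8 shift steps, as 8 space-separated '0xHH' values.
After byte 1 (0xFD): reg=0xFD
After byte 2 (0x03): reg=0xF4
After byte 3 (0x5F): reg=0x58
Register before byte 4: 0x58
After XOR with byte 0xA3: 0xFB

Answer: 0xF1 0xE5 0xCD 0x9D 0x3D 0x7A 0xF4 0xEF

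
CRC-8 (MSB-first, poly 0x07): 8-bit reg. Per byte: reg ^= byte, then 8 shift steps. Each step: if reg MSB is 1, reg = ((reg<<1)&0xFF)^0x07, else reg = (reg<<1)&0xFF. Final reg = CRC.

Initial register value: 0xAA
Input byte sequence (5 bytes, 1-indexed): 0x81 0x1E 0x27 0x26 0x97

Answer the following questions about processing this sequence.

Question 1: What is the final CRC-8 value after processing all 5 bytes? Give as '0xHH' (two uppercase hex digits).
After byte 1 (0x81): reg=0xD1
After byte 2 (0x1E): reg=0x63
After byte 3 (0x27): reg=0xDB
After byte 4 (0x26): reg=0xFD
After byte 5 (0x97): reg=0x11

Answer: 0x11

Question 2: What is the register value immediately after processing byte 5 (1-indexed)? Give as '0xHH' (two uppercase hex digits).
After byte 1 (0x81): reg=0xD1
After byte 2 (0x1E): reg=0x63
After byte 3 (0x27): reg=0xDB
After byte 4 (0x26): reg=0xFD
After byte 5 (0x97): reg=0x11

Answer: 0x11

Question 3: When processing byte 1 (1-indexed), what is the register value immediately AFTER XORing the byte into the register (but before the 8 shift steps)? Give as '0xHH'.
Answer: 0x2B

Derivation:
Register before byte 1: 0xAA
Byte 1: 0x81
0xAA XOR 0x81 = 0x2B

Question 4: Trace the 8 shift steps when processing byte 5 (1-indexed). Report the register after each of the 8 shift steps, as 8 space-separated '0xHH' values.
After byte 1 (0x81): reg=0xD1
After byte 2 (0x1E): reg=0x63
After byte 3 (0x27): reg=0xDB
After byte 4 (0x26): reg=0xFD
Register before byte 5: 0xFD
After XOR with byte 0x97: 0x6A

Answer: 0xD4 0xAF 0x59 0xB2 0x63 0xC6 0x8B 0x11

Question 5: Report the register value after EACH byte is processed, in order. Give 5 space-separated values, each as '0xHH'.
0xD1 0x63 0xDB 0xFD 0x11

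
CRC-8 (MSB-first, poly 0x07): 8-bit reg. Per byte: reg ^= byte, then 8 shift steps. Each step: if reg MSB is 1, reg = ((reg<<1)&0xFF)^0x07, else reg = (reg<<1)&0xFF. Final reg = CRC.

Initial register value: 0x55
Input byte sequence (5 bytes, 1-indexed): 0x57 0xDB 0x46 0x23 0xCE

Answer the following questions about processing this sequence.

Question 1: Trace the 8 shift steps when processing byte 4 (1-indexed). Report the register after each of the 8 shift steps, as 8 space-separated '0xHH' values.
Answer: 0x1A 0x34 0x68 0xD0 0xA7 0x49 0x92 0x23

Derivation:
After byte 1 (0x57): reg=0x0E
After byte 2 (0xDB): reg=0x25
After byte 3 (0x46): reg=0x2E
Register before byte 4: 0x2E
After XOR with byte 0x23: 0x0D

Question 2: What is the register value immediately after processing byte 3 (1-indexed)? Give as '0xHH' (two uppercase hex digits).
After byte 1 (0x57): reg=0x0E
After byte 2 (0xDB): reg=0x25
After byte 3 (0x46): reg=0x2E

Answer: 0x2E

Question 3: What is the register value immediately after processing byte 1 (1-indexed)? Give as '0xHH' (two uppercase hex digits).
Answer: 0x0E

Derivation:
After byte 1 (0x57): reg=0x0E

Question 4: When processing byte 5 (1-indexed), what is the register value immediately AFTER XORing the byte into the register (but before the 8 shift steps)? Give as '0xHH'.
Answer: 0xED

Derivation:
Register before byte 5: 0x23
Byte 5: 0xCE
0x23 XOR 0xCE = 0xED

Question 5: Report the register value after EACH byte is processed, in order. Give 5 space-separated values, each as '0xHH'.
0x0E 0x25 0x2E 0x23 0x8D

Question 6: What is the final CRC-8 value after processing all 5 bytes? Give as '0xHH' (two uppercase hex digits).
Answer: 0x8D

Derivation:
After byte 1 (0x57): reg=0x0E
After byte 2 (0xDB): reg=0x25
After byte 3 (0x46): reg=0x2E
After byte 4 (0x23): reg=0x23
After byte 5 (0xCE): reg=0x8D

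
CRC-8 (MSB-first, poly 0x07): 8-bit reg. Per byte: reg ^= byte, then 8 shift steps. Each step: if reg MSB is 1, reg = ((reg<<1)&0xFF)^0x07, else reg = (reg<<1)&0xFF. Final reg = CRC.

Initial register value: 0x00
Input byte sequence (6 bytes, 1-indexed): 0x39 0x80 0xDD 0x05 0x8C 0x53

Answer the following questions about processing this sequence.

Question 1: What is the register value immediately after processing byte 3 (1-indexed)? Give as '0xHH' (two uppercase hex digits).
After byte 1 (0x39): reg=0xAF
After byte 2 (0x80): reg=0xCD
After byte 3 (0xDD): reg=0x70

Answer: 0x70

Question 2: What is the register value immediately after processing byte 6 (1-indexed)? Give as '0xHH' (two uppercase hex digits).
Answer: 0x53

Derivation:
After byte 1 (0x39): reg=0xAF
After byte 2 (0x80): reg=0xCD
After byte 3 (0xDD): reg=0x70
After byte 4 (0x05): reg=0x4C
After byte 5 (0x8C): reg=0x4E
After byte 6 (0x53): reg=0x53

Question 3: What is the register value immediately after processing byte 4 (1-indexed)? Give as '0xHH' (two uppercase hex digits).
After byte 1 (0x39): reg=0xAF
After byte 2 (0x80): reg=0xCD
After byte 3 (0xDD): reg=0x70
After byte 4 (0x05): reg=0x4C

Answer: 0x4C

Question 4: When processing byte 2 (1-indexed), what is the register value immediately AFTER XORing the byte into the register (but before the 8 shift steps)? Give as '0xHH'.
Register before byte 2: 0xAF
Byte 2: 0x80
0xAF XOR 0x80 = 0x2F

Answer: 0x2F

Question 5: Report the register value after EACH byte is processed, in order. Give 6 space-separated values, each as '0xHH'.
0xAF 0xCD 0x70 0x4C 0x4E 0x53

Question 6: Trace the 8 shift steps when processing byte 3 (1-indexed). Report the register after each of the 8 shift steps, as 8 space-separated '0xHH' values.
Answer: 0x20 0x40 0x80 0x07 0x0E 0x1C 0x38 0x70

Derivation:
After byte 1 (0x39): reg=0xAF
After byte 2 (0x80): reg=0xCD
Register before byte 3: 0xCD
After XOR with byte 0xDD: 0x10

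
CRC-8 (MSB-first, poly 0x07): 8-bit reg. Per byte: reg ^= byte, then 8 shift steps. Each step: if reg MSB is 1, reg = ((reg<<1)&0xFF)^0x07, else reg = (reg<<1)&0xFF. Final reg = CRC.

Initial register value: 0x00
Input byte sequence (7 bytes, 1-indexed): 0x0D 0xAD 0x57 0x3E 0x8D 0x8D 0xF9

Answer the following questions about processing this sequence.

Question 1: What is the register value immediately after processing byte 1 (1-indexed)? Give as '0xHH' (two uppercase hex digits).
After byte 1 (0x0D): reg=0x23

Answer: 0x23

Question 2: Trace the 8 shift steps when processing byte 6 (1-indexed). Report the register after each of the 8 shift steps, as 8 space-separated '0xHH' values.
Answer: 0x99 0x35 0x6A 0xD4 0xAF 0x59 0xB2 0x63

Derivation:
After byte 1 (0x0D): reg=0x23
After byte 2 (0xAD): reg=0xA3
After byte 3 (0x57): reg=0xC2
After byte 4 (0x3E): reg=0xFA
After byte 5 (0x8D): reg=0x42
Register before byte 6: 0x42
After XOR with byte 0x8D: 0xCF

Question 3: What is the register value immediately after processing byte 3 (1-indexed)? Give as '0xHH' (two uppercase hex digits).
Answer: 0xC2

Derivation:
After byte 1 (0x0D): reg=0x23
After byte 2 (0xAD): reg=0xA3
After byte 3 (0x57): reg=0xC2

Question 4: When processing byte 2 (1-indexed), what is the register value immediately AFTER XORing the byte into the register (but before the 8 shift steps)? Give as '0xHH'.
Answer: 0x8E

Derivation:
Register before byte 2: 0x23
Byte 2: 0xAD
0x23 XOR 0xAD = 0x8E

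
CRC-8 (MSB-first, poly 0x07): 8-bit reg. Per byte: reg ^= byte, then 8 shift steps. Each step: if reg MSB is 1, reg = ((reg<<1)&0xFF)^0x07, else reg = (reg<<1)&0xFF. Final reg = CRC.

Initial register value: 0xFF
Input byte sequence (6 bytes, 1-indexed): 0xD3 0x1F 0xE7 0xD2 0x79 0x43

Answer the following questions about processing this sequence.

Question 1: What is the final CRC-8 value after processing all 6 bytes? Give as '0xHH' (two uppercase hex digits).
After byte 1 (0xD3): reg=0xC4
After byte 2 (0x1F): reg=0x0F
After byte 3 (0xE7): reg=0x96
After byte 4 (0xD2): reg=0xDB
After byte 5 (0x79): reg=0x67
After byte 6 (0x43): reg=0xFC

Answer: 0xFC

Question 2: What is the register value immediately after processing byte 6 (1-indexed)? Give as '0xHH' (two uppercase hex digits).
After byte 1 (0xD3): reg=0xC4
After byte 2 (0x1F): reg=0x0F
After byte 3 (0xE7): reg=0x96
After byte 4 (0xD2): reg=0xDB
After byte 5 (0x79): reg=0x67
After byte 6 (0x43): reg=0xFC

Answer: 0xFC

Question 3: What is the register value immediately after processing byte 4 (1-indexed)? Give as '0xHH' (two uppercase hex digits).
After byte 1 (0xD3): reg=0xC4
After byte 2 (0x1F): reg=0x0F
After byte 3 (0xE7): reg=0x96
After byte 4 (0xD2): reg=0xDB

Answer: 0xDB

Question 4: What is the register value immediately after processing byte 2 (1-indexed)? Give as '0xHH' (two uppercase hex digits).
Answer: 0x0F

Derivation:
After byte 1 (0xD3): reg=0xC4
After byte 2 (0x1F): reg=0x0F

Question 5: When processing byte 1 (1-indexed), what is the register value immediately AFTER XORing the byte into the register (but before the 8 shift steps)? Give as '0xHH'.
Answer: 0x2C

Derivation:
Register before byte 1: 0xFF
Byte 1: 0xD3
0xFF XOR 0xD3 = 0x2C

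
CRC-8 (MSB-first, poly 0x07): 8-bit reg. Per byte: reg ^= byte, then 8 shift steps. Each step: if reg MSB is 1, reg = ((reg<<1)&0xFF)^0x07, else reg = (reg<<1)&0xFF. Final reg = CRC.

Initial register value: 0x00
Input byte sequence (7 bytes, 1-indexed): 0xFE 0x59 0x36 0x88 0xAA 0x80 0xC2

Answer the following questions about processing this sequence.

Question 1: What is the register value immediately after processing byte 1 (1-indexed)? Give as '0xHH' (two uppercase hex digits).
Answer: 0xF4

Derivation:
After byte 1 (0xFE): reg=0xF4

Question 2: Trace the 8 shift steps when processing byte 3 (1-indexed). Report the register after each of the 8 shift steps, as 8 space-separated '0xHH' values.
After byte 1 (0xFE): reg=0xF4
After byte 2 (0x59): reg=0x4A
Register before byte 3: 0x4A
After XOR with byte 0x36: 0x7C

Answer: 0xF8 0xF7 0xE9 0xD5 0xAD 0x5D 0xBA 0x73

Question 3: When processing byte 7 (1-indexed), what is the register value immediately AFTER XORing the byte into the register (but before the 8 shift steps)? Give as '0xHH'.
Answer: 0x51

Derivation:
Register before byte 7: 0x93
Byte 7: 0xC2
0x93 XOR 0xC2 = 0x51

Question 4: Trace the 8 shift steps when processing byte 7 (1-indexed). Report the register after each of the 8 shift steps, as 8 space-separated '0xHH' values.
Answer: 0xA2 0x43 0x86 0x0B 0x16 0x2C 0x58 0xB0

Derivation:
After byte 1 (0xFE): reg=0xF4
After byte 2 (0x59): reg=0x4A
After byte 3 (0x36): reg=0x73
After byte 4 (0x88): reg=0xEF
After byte 5 (0xAA): reg=0xDC
After byte 6 (0x80): reg=0x93
Register before byte 7: 0x93
After XOR with byte 0xC2: 0x51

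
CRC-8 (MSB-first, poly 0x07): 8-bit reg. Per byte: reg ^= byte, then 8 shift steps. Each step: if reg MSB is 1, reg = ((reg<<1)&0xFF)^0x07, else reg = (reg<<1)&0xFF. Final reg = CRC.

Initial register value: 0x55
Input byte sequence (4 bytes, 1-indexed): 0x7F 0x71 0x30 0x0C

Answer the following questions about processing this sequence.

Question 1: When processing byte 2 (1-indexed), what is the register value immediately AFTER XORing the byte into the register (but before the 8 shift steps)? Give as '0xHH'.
Register before byte 2: 0xD6
Byte 2: 0x71
0xD6 XOR 0x71 = 0xA7

Answer: 0xA7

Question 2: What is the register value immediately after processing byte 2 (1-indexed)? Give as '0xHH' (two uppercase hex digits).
After byte 1 (0x7F): reg=0xD6
After byte 2 (0x71): reg=0x7C

Answer: 0x7C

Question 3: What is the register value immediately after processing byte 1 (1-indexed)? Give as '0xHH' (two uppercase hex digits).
Answer: 0xD6

Derivation:
After byte 1 (0x7F): reg=0xD6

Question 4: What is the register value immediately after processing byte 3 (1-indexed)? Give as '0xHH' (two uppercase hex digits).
Answer: 0xE3

Derivation:
After byte 1 (0x7F): reg=0xD6
After byte 2 (0x71): reg=0x7C
After byte 3 (0x30): reg=0xE3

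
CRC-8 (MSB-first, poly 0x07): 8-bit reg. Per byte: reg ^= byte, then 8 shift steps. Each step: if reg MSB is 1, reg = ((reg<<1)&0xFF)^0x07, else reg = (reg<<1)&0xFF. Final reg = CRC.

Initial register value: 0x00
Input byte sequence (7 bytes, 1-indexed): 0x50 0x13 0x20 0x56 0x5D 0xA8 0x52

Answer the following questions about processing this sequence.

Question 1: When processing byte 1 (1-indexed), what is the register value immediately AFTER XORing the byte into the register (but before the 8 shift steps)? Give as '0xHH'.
Register before byte 1: 0x00
Byte 1: 0x50
0x00 XOR 0x50 = 0x50

Answer: 0x50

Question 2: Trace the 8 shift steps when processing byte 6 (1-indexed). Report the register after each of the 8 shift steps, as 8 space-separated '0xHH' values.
Answer: 0x53 0xA6 0x4B 0x96 0x2B 0x56 0xAC 0x5F

Derivation:
After byte 1 (0x50): reg=0xB7
After byte 2 (0x13): reg=0x75
After byte 3 (0x20): reg=0xAC
After byte 4 (0x56): reg=0xE8
After byte 5 (0x5D): reg=0x02
Register before byte 6: 0x02
After XOR with byte 0xA8: 0xAA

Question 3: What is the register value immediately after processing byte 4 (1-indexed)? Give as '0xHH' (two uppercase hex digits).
After byte 1 (0x50): reg=0xB7
After byte 2 (0x13): reg=0x75
After byte 3 (0x20): reg=0xAC
After byte 4 (0x56): reg=0xE8

Answer: 0xE8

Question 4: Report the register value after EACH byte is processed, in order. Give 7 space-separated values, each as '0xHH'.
0xB7 0x75 0xAC 0xE8 0x02 0x5F 0x23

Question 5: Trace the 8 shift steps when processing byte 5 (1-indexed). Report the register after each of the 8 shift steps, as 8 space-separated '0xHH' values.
After byte 1 (0x50): reg=0xB7
After byte 2 (0x13): reg=0x75
After byte 3 (0x20): reg=0xAC
After byte 4 (0x56): reg=0xE8
Register before byte 5: 0xE8
After XOR with byte 0x5D: 0xB5

Answer: 0x6D 0xDA 0xB3 0x61 0xC2 0x83 0x01 0x02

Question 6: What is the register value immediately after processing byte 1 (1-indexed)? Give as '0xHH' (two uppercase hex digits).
After byte 1 (0x50): reg=0xB7

Answer: 0xB7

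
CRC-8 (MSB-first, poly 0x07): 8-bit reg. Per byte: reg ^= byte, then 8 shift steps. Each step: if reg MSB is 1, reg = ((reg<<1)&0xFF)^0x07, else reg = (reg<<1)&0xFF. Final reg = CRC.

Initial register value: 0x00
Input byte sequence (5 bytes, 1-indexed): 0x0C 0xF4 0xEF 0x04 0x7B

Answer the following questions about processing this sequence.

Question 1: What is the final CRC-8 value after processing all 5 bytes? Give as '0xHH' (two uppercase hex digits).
After byte 1 (0x0C): reg=0x24
After byte 2 (0xF4): reg=0x3E
After byte 3 (0xEF): reg=0x39
After byte 4 (0x04): reg=0xB3
After byte 5 (0x7B): reg=0x76

Answer: 0x76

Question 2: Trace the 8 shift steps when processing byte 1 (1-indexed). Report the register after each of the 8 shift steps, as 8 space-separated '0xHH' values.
Answer: 0x18 0x30 0x60 0xC0 0x87 0x09 0x12 0x24

Derivation:
Register before byte 1: 0x00
After XOR with byte 0x0C: 0x0C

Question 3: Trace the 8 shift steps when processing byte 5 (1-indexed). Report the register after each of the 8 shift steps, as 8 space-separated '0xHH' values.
Answer: 0x97 0x29 0x52 0xA4 0x4F 0x9E 0x3B 0x76

Derivation:
After byte 1 (0x0C): reg=0x24
After byte 2 (0xF4): reg=0x3E
After byte 3 (0xEF): reg=0x39
After byte 4 (0x04): reg=0xB3
Register before byte 5: 0xB3
After XOR with byte 0x7B: 0xC8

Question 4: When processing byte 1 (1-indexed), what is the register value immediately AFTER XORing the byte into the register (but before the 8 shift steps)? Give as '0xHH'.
Register before byte 1: 0x00
Byte 1: 0x0C
0x00 XOR 0x0C = 0x0C

Answer: 0x0C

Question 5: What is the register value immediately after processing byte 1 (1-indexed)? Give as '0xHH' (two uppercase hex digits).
After byte 1 (0x0C): reg=0x24

Answer: 0x24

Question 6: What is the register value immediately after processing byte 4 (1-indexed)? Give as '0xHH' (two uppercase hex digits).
Answer: 0xB3

Derivation:
After byte 1 (0x0C): reg=0x24
After byte 2 (0xF4): reg=0x3E
After byte 3 (0xEF): reg=0x39
After byte 4 (0x04): reg=0xB3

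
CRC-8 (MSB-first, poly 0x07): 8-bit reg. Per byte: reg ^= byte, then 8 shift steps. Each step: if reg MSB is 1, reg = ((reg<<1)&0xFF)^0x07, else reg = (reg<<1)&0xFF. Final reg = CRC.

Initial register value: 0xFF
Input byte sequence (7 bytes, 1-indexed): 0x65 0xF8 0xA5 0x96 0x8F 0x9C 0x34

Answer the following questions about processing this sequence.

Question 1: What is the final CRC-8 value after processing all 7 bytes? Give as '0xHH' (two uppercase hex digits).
Answer: 0x9B

Derivation:
After byte 1 (0x65): reg=0xCF
After byte 2 (0xF8): reg=0x85
After byte 3 (0xA5): reg=0xE0
After byte 4 (0x96): reg=0x45
After byte 5 (0x8F): reg=0x78
After byte 6 (0x9C): reg=0xB2
After byte 7 (0x34): reg=0x9B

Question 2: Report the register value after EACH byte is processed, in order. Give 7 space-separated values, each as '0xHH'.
0xCF 0x85 0xE0 0x45 0x78 0xB2 0x9B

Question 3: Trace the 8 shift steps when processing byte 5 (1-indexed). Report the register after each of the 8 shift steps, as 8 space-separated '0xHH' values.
Answer: 0x93 0x21 0x42 0x84 0x0F 0x1E 0x3C 0x78

Derivation:
After byte 1 (0x65): reg=0xCF
After byte 2 (0xF8): reg=0x85
After byte 3 (0xA5): reg=0xE0
After byte 4 (0x96): reg=0x45
Register before byte 5: 0x45
After XOR with byte 0x8F: 0xCA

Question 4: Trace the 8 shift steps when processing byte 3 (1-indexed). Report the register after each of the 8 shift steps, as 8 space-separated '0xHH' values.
After byte 1 (0x65): reg=0xCF
After byte 2 (0xF8): reg=0x85
Register before byte 3: 0x85
After XOR with byte 0xA5: 0x20

Answer: 0x40 0x80 0x07 0x0E 0x1C 0x38 0x70 0xE0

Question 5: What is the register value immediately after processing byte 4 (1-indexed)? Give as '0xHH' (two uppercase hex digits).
Answer: 0x45

Derivation:
After byte 1 (0x65): reg=0xCF
After byte 2 (0xF8): reg=0x85
After byte 3 (0xA5): reg=0xE0
After byte 4 (0x96): reg=0x45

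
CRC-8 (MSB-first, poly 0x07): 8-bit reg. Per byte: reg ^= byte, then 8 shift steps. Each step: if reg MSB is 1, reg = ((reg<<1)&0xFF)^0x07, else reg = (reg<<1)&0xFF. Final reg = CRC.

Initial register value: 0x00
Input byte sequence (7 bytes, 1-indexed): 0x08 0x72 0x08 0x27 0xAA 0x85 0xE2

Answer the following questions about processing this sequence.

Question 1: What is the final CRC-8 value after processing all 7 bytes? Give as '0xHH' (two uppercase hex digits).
Answer: 0x46

Derivation:
After byte 1 (0x08): reg=0x38
After byte 2 (0x72): reg=0xF1
After byte 3 (0x08): reg=0xE1
After byte 4 (0x27): reg=0x5C
After byte 5 (0xAA): reg=0xCC
After byte 6 (0x85): reg=0xF8
After byte 7 (0xE2): reg=0x46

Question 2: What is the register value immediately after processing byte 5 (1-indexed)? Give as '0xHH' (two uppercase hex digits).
Answer: 0xCC

Derivation:
After byte 1 (0x08): reg=0x38
After byte 2 (0x72): reg=0xF1
After byte 3 (0x08): reg=0xE1
After byte 4 (0x27): reg=0x5C
After byte 5 (0xAA): reg=0xCC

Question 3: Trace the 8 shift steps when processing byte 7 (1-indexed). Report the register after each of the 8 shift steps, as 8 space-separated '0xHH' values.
Answer: 0x34 0x68 0xD0 0xA7 0x49 0x92 0x23 0x46

Derivation:
After byte 1 (0x08): reg=0x38
After byte 2 (0x72): reg=0xF1
After byte 3 (0x08): reg=0xE1
After byte 4 (0x27): reg=0x5C
After byte 5 (0xAA): reg=0xCC
After byte 6 (0x85): reg=0xF8
Register before byte 7: 0xF8
After XOR with byte 0xE2: 0x1A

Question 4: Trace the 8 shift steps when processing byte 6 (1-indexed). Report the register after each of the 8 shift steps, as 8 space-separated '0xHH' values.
After byte 1 (0x08): reg=0x38
After byte 2 (0x72): reg=0xF1
After byte 3 (0x08): reg=0xE1
After byte 4 (0x27): reg=0x5C
After byte 5 (0xAA): reg=0xCC
Register before byte 6: 0xCC
After XOR with byte 0x85: 0x49

Answer: 0x92 0x23 0x46 0x8C 0x1F 0x3E 0x7C 0xF8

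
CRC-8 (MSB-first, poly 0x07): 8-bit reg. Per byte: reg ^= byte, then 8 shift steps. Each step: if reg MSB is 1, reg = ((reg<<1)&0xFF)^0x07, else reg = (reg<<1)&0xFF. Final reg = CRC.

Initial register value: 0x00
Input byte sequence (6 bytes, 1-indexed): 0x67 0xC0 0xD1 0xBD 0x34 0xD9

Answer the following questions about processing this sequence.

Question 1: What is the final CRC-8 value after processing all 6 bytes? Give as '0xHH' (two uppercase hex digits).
After byte 1 (0x67): reg=0x32
After byte 2 (0xC0): reg=0xD0
After byte 3 (0xD1): reg=0x07
After byte 4 (0xBD): reg=0x2F
After byte 5 (0x34): reg=0x41
After byte 6 (0xD9): reg=0xC1

Answer: 0xC1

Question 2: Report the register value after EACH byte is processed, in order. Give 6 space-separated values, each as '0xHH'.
0x32 0xD0 0x07 0x2F 0x41 0xC1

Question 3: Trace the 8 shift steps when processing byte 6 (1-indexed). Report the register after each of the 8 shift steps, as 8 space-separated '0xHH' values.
After byte 1 (0x67): reg=0x32
After byte 2 (0xC0): reg=0xD0
After byte 3 (0xD1): reg=0x07
After byte 4 (0xBD): reg=0x2F
After byte 5 (0x34): reg=0x41
Register before byte 6: 0x41
After XOR with byte 0xD9: 0x98

Answer: 0x37 0x6E 0xDC 0xBF 0x79 0xF2 0xE3 0xC1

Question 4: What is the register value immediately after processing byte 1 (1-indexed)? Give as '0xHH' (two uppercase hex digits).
After byte 1 (0x67): reg=0x32

Answer: 0x32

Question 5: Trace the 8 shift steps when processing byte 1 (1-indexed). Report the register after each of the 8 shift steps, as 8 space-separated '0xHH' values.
Answer: 0xCE 0x9B 0x31 0x62 0xC4 0x8F 0x19 0x32

Derivation:
Register before byte 1: 0x00
After XOR with byte 0x67: 0x67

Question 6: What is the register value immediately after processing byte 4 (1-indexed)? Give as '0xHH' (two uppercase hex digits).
Answer: 0x2F

Derivation:
After byte 1 (0x67): reg=0x32
After byte 2 (0xC0): reg=0xD0
After byte 3 (0xD1): reg=0x07
After byte 4 (0xBD): reg=0x2F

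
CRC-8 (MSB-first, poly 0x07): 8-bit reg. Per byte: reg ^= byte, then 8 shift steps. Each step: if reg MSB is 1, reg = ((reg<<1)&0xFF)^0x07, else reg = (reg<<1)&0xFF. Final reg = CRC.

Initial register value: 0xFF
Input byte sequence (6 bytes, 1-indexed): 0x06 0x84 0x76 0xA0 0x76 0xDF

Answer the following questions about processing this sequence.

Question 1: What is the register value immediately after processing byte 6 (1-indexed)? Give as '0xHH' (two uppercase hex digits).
Answer: 0x80

Derivation:
After byte 1 (0x06): reg=0xE1
After byte 2 (0x84): reg=0x3C
After byte 3 (0x76): reg=0xF1
After byte 4 (0xA0): reg=0xB0
After byte 5 (0x76): reg=0x5C
After byte 6 (0xDF): reg=0x80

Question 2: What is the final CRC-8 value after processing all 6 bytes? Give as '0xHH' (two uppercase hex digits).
After byte 1 (0x06): reg=0xE1
After byte 2 (0x84): reg=0x3C
After byte 3 (0x76): reg=0xF1
After byte 4 (0xA0): reg=0xB0
After byte 5 (0x76): reg=0x5C
After byte 6 (0xDF): reg=0x80

Answer: 0x80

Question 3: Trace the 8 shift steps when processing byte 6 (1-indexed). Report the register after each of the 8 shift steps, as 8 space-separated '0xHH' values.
After byte 1 (0x06): reg=0xE1
After byte 2 (0x84): reg=0x3C
After byte 3 (0x76): reg=0xF1
After byte 4 (0xA0): reg=0xB0
After byte 5 (0x76): reg=0x5C
Register before byte 6: 0x5C
After XOR with byte 0xDF: 0x83

Answer: 0x01 0x02 0x04 0x08 0x10 0x20 0x40 0x80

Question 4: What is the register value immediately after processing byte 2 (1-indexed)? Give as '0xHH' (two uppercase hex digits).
Answer: 0x3C

Derivation:
After byte 1 (0x06): reg=0xE1
After byte 2 (0x84): reg=0x3C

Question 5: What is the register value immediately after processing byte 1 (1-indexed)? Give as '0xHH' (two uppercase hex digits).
After byte 1 (0x06): reg=0xE1

Answer: 0xE1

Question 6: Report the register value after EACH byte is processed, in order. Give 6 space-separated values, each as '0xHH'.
0xE1 0x3C 0xF1 0xB0 0x5C 0x80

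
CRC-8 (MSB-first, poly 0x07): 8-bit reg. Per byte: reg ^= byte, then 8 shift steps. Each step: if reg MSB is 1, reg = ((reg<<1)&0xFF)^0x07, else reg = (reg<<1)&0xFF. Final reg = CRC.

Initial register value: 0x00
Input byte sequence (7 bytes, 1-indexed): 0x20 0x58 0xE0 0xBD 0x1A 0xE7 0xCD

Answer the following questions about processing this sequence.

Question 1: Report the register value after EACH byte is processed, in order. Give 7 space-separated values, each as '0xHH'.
0xE0 0x21 0x49 0xC2 0x06 0xA9 0x3B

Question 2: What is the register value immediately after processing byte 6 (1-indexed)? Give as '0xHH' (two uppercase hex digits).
Answer: 0xA9

Derivation:
After byte 1 (0x20): reg=0xE0
After byte 2 (0x58): reg=0x21
After byte 3 (0xE0): reg=0x49
After byte 4 (0xBD): reg=0xC2
After byte 5 (0x1A): reg=0x06
After byte 6 (0xE7): reg=0xA9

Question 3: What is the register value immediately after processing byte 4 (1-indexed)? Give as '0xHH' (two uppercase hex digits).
After byte 1 (0x20): reg=0xE0
After byte 2 (0x58): reg=0x21
After byte 3 (0xE0): reg=0x49
After byte 4 (0xBD): reg=0xC2

Answer: 0xC2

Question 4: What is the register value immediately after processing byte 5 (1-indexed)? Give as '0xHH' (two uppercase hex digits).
After byte 1 (0x20): reg=0xE0
After byte 2 (0x58): reg=0x21
After byte 3 (0xE0): reg=0x49
After byte 4 (0xBD): reg=0xC2
After byte 5 (0x1A): reg=0x06

Answer: 0x06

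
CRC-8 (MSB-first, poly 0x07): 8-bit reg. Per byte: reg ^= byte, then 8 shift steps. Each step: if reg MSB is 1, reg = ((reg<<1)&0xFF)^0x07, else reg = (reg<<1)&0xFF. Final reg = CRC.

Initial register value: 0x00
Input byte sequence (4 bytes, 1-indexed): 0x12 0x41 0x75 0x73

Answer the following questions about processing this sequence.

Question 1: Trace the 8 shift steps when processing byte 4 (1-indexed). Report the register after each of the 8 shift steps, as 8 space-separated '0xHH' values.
After byte 1 (0x12): reg=0x7E
After byte 2 (0x41): reg=0xBD
After byte 3 (0x75): reg=0x76
Register before byte 4: 0x76
After XOR with byte 0x73: 0x05

Answer: 0x0A 0x14 0x28 0x50 0xA0 0x47 0x8E 0x1B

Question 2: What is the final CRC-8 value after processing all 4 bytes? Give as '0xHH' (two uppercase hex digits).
Answer: 0x1B

Derivation:
After byte 1 (0x12): reg=0x7E
After byte 2 (0x41): reg=0xBD
After byte 3 (0x75): reg=0x76
After byte 4 (0x73): reg=0x1B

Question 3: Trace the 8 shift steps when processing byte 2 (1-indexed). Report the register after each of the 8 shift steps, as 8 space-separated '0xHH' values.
After byte 1 (0x12): reg=0x7E
Register before byte 2: 0x7E
After XOR with byte 0x41: 0x3F

Answer: 0x7E 0xFC 0xFF 0xF9 0xF5 0xED 0xDD 0xBD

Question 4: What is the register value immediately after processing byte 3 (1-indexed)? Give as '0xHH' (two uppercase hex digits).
After byte 1 (0x12): reg=0x7E
After byte 2 (0x41): reg=0xBD
After byte 3 (0x75): reg=0x76

Answer: 0x76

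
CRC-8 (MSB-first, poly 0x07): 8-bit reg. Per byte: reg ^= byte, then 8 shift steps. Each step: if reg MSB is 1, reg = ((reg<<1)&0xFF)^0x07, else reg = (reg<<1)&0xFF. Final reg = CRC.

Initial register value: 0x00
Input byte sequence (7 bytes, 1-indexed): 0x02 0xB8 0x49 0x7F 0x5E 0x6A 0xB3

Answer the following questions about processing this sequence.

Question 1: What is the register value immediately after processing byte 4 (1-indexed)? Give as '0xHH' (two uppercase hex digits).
Answer: 0x0B

Derivation:
After byte 1 (0x02): reg=0x0E
After byte 2 (0xB8): reg=0x0B
After byte 3 (0x49): reg=0xC9
After byte 4 (0x7F): reg=0x0B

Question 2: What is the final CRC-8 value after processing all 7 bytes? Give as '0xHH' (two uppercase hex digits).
After byte 1 (0x02): reg=0x0E
After byte 2 (0xB8): reg=0x0B
After byte 3 (0x49): reg=0xC9
After byte 4 (0x7F): reg=0x0B
After byte 5 (0x5E): reg=0xAC
After byte 6 (0x6A): reg=0x5C
After byte 7 (0xB3): reg=0x83

Answer: 0x83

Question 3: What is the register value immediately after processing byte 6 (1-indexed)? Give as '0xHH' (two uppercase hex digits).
After byte 1 (0x02): reg=0x0E
After byte 2 (0xB8): reg=0x0B
After byte 3 (0x49): reg=0xC9
After byte 4 (0x7F): reg=0x0B
After byte 5 (0x5E): reg=0xAC
After byte 6 (0x6A): reg=0x5C

Answer: 0x5C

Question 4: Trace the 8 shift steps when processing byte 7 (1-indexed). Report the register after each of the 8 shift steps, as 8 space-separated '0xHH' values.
Answer: 0xD9 0xB5 0x6D 0xDA 0xB3 0x61 0xC2 0x83

Derivation:
After byte 1 (0x02): reg=0x0E
After byte 2 (0xB8): reg=0x0B
After byte 3 (0x49): reg=0xC9
After byte 4 (0x7F): reg=0x0B
After byte 5 (0x5E): reg=0xAC
After byte 6 (0x6A): reg=0x5C
Register before byte 7: 0x5C
After XOR with byte 0xB3: 0xEF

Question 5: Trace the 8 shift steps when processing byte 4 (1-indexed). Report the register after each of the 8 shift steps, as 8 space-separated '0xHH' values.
After byte 1 (0x02): reg=0x0E
After byte 2 (0xB8): reg=0x0B
After byte 3 (0x49): reg=0xC9
Register before byte 4: 0xC9
After XOR with byte 0x7F: 0xB6

Answer: 0x6B 0xD6 0xAB 0x51 0xA2 0x43 0x86 0x0B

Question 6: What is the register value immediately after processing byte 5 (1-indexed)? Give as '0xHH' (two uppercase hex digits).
After byte 1 (0x02): reg=0x0E
After byte 2 (0xB8): reg=0x0B
After byte 3 (0x49): reg=0xC9
After byte 4 (0x7F): reg=0x0B
After byte 5 (0x5E): reg=0xAC

Answer: 0xAC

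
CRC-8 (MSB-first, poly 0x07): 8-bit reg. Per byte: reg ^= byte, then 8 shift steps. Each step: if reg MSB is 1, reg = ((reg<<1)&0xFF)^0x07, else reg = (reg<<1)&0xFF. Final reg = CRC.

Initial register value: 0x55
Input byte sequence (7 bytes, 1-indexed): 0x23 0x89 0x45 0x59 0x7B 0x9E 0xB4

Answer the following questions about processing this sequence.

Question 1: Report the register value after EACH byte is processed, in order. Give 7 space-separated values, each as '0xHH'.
0x45 0x6A 0xCD 0xE5 0xD3 0xE4 0xB7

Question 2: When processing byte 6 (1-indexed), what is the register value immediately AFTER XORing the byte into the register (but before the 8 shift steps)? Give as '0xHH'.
Answer: 0x4D

Derivation:
Register before byte 6: 0xD3
Byte 6: 0x9E
0xD3 XOR 0x9E = 0x4D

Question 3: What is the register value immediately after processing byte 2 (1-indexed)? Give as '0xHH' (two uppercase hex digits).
After byte 1 (0x23): reg=0x45
After byte 2 (0x89): reg=0x6A

Answer: 0x6A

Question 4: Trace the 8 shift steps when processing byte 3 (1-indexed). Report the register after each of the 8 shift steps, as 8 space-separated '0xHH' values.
Answer: 0x5E 0xBC 0x7F 0xFE 0xFB 0xF1 0xE5 0xCD

Derivation:
After byte 1 (0x23): reg=0x45
After byte 2 (0x89): reg=0x6A
Register before byte 3: 0x6A
After XOR with byte 0x45: 0x2F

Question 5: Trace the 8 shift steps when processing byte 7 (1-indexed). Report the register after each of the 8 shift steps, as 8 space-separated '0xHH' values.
Answer: 0xA0 0x47 0x8E 0x1B 0x36 0x6C 0xD8 0xB7

Derivation:
After byte 1 (0x23): reg=0x45
After byte 2 (0x89): reg=0x6A
After byte 3 (0x45): reg=0xCD
After byte 4 (0x59): reg=0xE5
After byte 5 (0x7B): reg=0xD3
After byte 6 (0x9E): reg=0xE4
Register before byte 7: 0xE4
After XOR with byte 0xB4: 0x50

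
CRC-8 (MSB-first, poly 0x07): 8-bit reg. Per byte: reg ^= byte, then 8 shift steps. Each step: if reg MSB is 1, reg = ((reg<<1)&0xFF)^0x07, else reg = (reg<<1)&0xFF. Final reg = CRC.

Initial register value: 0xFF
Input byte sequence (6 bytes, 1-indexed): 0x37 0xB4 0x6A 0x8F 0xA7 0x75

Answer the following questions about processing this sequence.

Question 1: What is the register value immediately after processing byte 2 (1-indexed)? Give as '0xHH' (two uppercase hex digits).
Answer: 0x40

Derivation:
After byte 1 (0x37): reg=0x76
After byte 2 (0xB4): reg=0x40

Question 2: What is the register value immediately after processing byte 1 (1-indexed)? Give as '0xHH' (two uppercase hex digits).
Answer: 0x76

Derivation:
After byte 1 (0x37): reg=0x76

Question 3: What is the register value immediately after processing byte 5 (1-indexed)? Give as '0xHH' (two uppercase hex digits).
Answer: 0xCD

Derivation:
After byte 1 (0x37): reg=0x76
After byte 2 (0xB4): reg=0x40
After byte 3 (0x6A): reg=0xD6
After byte 4 (0x8F): reg=0x88
After byte 5 (0xA7): reg=0xCD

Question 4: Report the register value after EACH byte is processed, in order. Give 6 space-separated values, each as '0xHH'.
0x76 0x40 0xD6 0x88 0xCD 0x21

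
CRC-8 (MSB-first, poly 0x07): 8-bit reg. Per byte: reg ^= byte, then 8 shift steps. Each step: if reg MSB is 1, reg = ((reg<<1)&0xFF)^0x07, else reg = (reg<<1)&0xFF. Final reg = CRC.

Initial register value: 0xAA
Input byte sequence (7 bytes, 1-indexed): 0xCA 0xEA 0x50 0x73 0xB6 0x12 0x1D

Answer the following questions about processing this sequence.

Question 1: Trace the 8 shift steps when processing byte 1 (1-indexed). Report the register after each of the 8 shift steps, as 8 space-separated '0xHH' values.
Answer: 0xC0 0x87 0x09 0x12 0x24 0x48 0x90 0x27

Derivation:
Register before byte 1: 0xAA
After XOR with byte 0xCA: 0x60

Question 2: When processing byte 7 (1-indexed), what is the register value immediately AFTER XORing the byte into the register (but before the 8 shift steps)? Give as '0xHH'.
Register before byte 7: 0xC2
Byte 7: 0x1D
0xC2 XOR 0x1D = 0xDF

Answer: 0xDF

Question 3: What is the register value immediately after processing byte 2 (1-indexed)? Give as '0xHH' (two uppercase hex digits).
Answer: 0x6D

Derivation:
After byte 1 (0xCA): reg=0x27
After byte 2 (0xEA): reg=0x6D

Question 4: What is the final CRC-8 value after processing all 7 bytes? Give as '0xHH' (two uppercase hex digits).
After byte 1 (0xCA): reg=0x27
After byte 2 (0xEA): reg=0x6D
After byte 3 (0x50): reg=0xB3
After byte 4 (0x73): reg=0x4E
After byte 5 (0xB6): reg=0xE6
After byte 6 (0x12): reg=0xC2
After byte 7 (0x1D): reg=0x13

Answer: 0x13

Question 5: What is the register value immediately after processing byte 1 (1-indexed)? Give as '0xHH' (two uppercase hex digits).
After byte 1 (0xCA): reg=0x27

Answer: 0x27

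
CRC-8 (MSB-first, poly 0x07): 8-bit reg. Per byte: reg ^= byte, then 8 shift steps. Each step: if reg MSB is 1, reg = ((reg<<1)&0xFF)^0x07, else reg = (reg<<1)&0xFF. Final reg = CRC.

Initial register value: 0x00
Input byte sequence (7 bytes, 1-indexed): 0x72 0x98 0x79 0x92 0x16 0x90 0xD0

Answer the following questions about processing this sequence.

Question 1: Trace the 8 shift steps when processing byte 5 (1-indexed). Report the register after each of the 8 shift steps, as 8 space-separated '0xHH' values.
After byte 1 (0x72): reg=0x59
After byte 2 (0x98): reg=0x49
After byte 3 (0x79): reg=0x90
After byte 4 (0x92): reg=0x0E
Register before byte 5: 0x0E
After XOR with byte 0x16: 0x18

Answer: 0x30 0x60 0xC0 0x87 0x09 0x12 0x24 0x48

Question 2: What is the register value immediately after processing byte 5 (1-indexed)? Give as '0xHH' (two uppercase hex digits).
Answer: 0x48

Derivation:
After byte 1 (0x72): reg=0x59
After byte 2 (0x98): reg=0x49
After byte 3 (0x79): reg=0x90
After byte 4 (0x92): reg=0x0E
After byte 5 (0x16): reg=0x48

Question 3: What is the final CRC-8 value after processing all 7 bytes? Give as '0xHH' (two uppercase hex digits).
After byte 1 (0x72): reg=0x59
After byte 2 (0x98): reg=0x49
After byte 3 (0x79): reg=0x90
After byte 4 (0x92): reg=0x0E
After byte 5 (0x16): reg=0x48
After byte 6 (0x90): reg=0x06
After byte 7 (0xD0): reg=0x2C

Answer: 0x2C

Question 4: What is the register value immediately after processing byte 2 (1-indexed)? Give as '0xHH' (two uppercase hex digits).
Answer: 0x49

Derivation:
After byte 1 (0x72): reg=0x59
After byte 2 (0x98): reg=0x49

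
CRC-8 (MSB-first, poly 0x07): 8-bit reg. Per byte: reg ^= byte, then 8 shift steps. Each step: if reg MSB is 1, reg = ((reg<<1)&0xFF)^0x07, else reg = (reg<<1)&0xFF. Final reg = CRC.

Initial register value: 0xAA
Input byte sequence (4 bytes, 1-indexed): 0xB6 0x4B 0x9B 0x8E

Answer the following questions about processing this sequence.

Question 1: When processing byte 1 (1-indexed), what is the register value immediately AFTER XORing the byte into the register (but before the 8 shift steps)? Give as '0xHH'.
Answer: 0x1C

Derivation:
Register before byte 1: 0xAA
Byte 1: 0xB6
0xAA XOR 0xB6 = 0x1C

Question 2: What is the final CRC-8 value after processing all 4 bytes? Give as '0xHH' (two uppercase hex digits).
Answer: 0x30

Derivation:
After byte 1 (0xB6): reg=0x54
After byte 2 (0x4B): reg=0x5D
After byte 3 (0x9B): reg=0x5C
After byte 4 (0x8E): reg=0x30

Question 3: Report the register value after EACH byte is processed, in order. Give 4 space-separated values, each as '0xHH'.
0x54 0x5D 0x5C 0x30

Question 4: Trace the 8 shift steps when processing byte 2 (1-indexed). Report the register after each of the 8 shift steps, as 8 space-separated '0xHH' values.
Answer: 0x3E 0x7C 0xF8 0xF7 0xE9 0xD5 0xAD 0x5D

Derivation:
After byte 1 (0xB6): reg=0x54
Register before byte 2: 0x54
After XOR with byte 0x4B: 0x1F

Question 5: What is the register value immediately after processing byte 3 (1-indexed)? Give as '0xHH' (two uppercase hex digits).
Answer: 0x5C

Derivation:
After byte 1 (0xB6): reg=0x54
After byte 2 (0x4B): reg=0x5D
After byte 3 (0x9B): reg=0x5C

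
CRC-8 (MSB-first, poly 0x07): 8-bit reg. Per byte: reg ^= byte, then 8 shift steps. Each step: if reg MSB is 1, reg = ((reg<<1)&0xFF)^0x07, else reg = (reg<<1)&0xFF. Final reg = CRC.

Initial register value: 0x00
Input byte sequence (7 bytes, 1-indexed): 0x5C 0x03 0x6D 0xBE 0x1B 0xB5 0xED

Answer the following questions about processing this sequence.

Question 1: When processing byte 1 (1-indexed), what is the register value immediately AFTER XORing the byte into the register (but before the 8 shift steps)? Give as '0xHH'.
Answer: 0x5C

Derivation:
Register before byte 1: 0x00
Byte 1: 0x5C
0x00 XOR 0x5C = 0x5C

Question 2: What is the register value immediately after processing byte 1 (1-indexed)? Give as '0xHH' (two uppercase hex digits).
After byte 1 (0x5C): reg=0x93

Answer: 0x93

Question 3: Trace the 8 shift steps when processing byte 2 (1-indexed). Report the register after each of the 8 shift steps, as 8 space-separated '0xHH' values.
Answer: 0x27 0x4E 0x9C 0x3F 0x7E 0xFC 0xFF 0xF9

Derivation:
After byte 1 (0x5C): reg=0x93
Register before byte 2: 0x93
After XOR with byte 0x03: 0x90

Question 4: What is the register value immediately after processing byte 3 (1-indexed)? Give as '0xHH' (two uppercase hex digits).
Answer: 0xE5

Derivation:
After byte 1 (0x5C): reg=0x93
After byte 2 (0x03): reg=0xF9
After byte 3 (0x6D): reg=0xE5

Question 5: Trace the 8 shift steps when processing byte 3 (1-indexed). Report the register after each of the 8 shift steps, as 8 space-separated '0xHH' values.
After byte 1 (0x5C): reg=0x93
After byte 2 (0x03): reg=0xF9
Register before byte 3: 0xF9
After XOR with byte 0x6D: 0x94

Answer: 0x2F 0x5E 0xBC 0x7F 0xFE 0xFB 0xF1 0xE5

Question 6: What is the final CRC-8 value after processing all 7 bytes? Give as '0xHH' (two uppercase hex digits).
After byte 1 (0x5C): reg=0x93
After byte 2 (0x03): reg=0xF9
After byte 3 (0x6D): reg=0xE5
After byte 4 (0xBE): reg=0x86
After byte 5 (0x1B): reg=0xDA
After byte 6 (0xB5): reg=0x0A
After byte 7 (0xED): reg=0xBB

Answer: 0xBB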